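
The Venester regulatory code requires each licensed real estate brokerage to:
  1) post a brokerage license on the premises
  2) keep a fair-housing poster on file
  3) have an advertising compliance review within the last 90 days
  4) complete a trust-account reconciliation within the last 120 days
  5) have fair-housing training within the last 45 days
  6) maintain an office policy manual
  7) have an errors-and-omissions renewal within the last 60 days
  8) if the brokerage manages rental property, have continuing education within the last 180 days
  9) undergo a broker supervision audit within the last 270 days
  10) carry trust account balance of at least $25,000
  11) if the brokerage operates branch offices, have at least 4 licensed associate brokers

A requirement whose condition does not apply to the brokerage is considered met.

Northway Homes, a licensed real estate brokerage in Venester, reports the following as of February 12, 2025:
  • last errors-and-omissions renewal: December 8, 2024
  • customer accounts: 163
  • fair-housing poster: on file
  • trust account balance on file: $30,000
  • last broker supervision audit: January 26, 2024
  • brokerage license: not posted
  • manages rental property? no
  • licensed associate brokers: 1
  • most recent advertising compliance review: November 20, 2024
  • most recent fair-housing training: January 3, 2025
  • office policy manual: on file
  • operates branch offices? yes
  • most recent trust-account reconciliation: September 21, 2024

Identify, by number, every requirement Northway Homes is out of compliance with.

1, 4, 7, 9, 11

1. brokerage license absent → not met
2. fair-housing poster present → met
3. advertising compliance review 84 days ago vs limit 90 → met
4. trust-account reconciliation 144 days ago vs limit 120 → not met
5. fair-housing training 40 days ago vs limit 45 → met
6. office policy manual present → met
7. errors-and-omissions renewal 66 days ago vs limit 60 → not met
8. condition 'manages rental property' does not hold → requirement n/a → met
9. broker supervision audit 383 days ago vs limit 270 → not met
10. trust account balance $30,000 ≥ $25,000 → met
11. condition 'operates branch offices' holds; licensed associate brokers 1 < 4 → not met
Not met: 1, 4, 7, 9, 11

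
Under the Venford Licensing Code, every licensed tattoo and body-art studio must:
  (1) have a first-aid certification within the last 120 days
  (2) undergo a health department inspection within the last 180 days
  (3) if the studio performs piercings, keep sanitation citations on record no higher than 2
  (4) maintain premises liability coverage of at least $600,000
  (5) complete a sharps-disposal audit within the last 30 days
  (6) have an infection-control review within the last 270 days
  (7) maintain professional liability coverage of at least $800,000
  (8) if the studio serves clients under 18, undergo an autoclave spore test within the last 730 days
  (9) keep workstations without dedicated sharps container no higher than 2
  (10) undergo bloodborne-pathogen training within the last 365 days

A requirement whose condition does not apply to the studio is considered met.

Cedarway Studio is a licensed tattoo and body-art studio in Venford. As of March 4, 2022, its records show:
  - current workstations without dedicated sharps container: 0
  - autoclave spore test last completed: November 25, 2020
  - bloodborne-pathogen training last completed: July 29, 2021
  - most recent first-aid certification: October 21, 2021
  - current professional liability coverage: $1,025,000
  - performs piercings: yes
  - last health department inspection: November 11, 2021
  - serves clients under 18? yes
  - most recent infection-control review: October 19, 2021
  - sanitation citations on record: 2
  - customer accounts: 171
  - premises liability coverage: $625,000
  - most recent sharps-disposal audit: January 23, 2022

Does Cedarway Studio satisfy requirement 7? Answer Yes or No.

Yes

7. professional liability coverage $1,025,000 ≥ $800,000 → met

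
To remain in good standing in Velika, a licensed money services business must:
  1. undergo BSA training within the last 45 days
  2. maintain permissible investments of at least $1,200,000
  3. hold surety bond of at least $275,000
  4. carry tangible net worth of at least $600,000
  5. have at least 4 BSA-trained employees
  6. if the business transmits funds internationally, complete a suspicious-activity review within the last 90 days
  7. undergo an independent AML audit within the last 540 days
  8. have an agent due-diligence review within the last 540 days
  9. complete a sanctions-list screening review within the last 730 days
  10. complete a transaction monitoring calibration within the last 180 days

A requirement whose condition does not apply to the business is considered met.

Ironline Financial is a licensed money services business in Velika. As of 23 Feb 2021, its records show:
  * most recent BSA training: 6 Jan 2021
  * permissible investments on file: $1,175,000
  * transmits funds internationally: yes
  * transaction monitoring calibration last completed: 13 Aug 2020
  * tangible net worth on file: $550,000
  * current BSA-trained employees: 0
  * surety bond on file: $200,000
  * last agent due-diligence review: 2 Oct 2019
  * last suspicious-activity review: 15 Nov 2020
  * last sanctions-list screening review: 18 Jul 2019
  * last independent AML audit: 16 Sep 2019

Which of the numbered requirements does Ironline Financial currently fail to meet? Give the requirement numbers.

1, 2, 3, 4, 5, 6, 10

1. BSA training 48 days ago vs limit 45 → not met
2. permissible investments $1,175,000 < $1,200,000 → not met
3. surety bond $200,000 < $275,000 → not met
4. tangible net worth $550,000 < $600,000 → not met
5. BSA-trained employees 0 < 4 → not met
6. condition 'transmits funds internationally' holds; suspicious-activity review 100 days ago vs limit 90 → not met
7. independent AML audit 526 days ago vs limit 540 → met
8. agent due-diligence review 510 days ago vs limit 540 → met
9. sanctions-list screening review 586 days ago vs limit 730 → met
10. transaction monitoring calibration 194 days ago vs limit 180 → not met
Not met: 1, 2, 3, 4, 5, 6, 10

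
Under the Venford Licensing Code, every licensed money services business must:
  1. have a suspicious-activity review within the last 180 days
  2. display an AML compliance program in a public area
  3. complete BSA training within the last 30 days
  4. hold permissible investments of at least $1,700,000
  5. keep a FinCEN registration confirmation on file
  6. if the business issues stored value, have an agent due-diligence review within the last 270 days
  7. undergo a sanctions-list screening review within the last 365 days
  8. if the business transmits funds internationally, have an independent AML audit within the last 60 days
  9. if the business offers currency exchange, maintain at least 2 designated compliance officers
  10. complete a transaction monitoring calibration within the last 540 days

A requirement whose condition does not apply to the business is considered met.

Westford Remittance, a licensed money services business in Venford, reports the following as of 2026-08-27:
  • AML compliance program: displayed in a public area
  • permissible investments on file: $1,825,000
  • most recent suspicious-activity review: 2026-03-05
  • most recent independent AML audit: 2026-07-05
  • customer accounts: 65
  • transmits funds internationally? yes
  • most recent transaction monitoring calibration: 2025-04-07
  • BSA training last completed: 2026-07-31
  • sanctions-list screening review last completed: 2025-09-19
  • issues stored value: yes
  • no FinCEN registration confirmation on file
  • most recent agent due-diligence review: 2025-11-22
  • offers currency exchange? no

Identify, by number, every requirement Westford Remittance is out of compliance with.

1. suspicious-activity review 175 days ago vs limit 180 → met
2. AML compliance program present → met
3. BSA training 27 days ago vs limit 30 → met
4. permissible investments $1,825,000 ≥ $1,700,000 → met
5. FinCEN registration confirmation absent → not met
6. condition 'issues stored value' holds; agent due-diligence review 278 days ago vs limit 270 → not met
7. sanctions-list screening review 342 days ago vs limit 365 → met
8. condition 'transmits funds internationally' holds; independent AML audit 53 days ago vs limit 60 → met
9. condition 'offers currency exchange' does not hold → requirement n/a → met
10. transaction monitoring calibration 507 days ago vs limit 540 → met
Not met: 5, 6

5, 6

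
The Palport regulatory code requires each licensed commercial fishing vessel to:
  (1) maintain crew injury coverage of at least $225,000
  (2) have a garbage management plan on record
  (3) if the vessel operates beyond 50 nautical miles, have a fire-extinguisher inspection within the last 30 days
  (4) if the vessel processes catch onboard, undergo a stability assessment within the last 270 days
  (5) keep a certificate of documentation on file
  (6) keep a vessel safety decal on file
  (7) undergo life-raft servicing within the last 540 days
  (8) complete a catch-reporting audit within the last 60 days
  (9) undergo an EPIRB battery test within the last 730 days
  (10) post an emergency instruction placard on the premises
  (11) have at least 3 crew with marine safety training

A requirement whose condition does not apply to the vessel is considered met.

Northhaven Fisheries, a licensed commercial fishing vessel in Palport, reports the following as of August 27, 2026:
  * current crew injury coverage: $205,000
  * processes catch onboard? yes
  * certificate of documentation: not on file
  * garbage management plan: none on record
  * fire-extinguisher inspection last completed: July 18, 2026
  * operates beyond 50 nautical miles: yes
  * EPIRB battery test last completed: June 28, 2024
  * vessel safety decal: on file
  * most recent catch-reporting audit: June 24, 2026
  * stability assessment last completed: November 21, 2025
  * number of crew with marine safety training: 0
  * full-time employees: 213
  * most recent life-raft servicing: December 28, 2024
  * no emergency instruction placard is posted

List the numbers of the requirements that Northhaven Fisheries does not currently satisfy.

1, 2, 3, 4, 5, 7, 8, 9, 10, 11

1. crew injury coverage $205,000 < $225,000 → not met
2. garbage management plan absent → not met
3. condition 'operates beyond 50 nautical miles' holds; fire-extinguisher inspection 40 days ago vs limit 30 → not met
4. condition 'processes catch onboard' holds; stability assessment 279 days ago vs limit 270 → not met
5. certificate of documentation absent → not met
6. vessel safety decal present → met
7. life-raft servicing 607 days ago vs limit 540 → not met
8. catch-reporting audit 64 days ago vs limit 60 → not met
9. EPIRB battery test 790 days ago vs limit 730 → not met
10. emergency instruction placard absent → not met
11. crew with marine safety training 0 < 3 → not met
Not met: 1, 2, 3, 4, 5, 7, 8, 9, 10, 11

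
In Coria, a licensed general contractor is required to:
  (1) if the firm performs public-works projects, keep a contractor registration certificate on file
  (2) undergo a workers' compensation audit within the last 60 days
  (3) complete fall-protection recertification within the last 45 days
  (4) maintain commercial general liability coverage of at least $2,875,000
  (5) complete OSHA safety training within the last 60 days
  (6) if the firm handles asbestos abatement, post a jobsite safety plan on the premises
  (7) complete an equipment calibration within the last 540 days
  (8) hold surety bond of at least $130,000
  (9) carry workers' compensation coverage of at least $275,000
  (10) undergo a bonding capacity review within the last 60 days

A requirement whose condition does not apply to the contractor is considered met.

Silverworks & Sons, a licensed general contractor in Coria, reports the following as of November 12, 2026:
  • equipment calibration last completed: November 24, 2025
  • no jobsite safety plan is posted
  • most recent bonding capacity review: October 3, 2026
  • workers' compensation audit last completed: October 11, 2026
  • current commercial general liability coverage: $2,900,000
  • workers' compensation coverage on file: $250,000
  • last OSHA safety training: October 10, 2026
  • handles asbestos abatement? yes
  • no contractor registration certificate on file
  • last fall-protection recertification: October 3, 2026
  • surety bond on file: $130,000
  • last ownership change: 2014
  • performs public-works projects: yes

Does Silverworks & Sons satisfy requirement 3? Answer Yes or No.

Yes

3. fall-protection recertification 40 days ago vs limit 45 → met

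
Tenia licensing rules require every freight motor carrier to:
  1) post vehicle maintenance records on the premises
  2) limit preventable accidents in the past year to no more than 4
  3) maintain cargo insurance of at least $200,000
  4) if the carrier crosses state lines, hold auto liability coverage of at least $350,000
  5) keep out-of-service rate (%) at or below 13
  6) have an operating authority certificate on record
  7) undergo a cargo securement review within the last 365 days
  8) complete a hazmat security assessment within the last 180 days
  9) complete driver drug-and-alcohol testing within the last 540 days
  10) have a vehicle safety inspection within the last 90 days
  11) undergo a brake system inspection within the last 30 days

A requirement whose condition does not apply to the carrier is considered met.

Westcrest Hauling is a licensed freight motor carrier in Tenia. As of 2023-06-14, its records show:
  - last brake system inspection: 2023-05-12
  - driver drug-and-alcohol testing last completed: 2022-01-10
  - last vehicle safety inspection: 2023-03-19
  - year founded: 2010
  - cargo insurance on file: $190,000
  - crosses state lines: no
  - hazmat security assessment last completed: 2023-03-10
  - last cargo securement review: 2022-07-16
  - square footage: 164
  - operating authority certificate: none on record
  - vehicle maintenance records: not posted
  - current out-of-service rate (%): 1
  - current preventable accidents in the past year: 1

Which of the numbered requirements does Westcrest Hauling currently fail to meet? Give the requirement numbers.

1. vehicle maintenance records absent → not met
2. preventable accidents in the past year 1 ≤ 4 → met
3. cargo insurance $190,000 < $200,000 → not met
4. condition 'crosses state lines' does not hold → requirement n/a → met
5. out-of-service rate (%) 1 ≤ 13 → met
6. operating authority certificate absent → not met
7. cargo securement review 333 days ago vs limit 365 → met
8. hazmat security assessment 96 days ago vs limit 180 → met
9. driver drug-and-alcohol testing 520 days ago vs limit 540 → met
10. vehicle safety inspection 87 days ago vs limit 90 → met
11. brake system inspection 33 days ago vs limit 30 → not met
Not met: 1, 3, 6, 11

1, 3, 6, 11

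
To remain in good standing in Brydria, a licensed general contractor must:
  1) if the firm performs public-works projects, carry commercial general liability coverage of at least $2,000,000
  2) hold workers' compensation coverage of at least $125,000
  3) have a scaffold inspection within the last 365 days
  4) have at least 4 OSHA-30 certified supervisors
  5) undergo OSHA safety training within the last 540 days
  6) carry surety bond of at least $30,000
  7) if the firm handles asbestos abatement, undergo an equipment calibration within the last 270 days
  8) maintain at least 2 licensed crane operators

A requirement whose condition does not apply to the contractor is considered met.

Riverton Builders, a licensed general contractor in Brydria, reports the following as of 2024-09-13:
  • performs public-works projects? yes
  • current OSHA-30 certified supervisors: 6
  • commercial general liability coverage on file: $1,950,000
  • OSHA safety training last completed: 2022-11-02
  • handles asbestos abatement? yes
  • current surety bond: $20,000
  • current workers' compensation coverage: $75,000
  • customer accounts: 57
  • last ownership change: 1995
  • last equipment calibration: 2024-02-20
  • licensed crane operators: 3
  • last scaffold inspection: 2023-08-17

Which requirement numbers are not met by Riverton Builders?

1, 2, 3, 5, 6

1. condition 'performs public-works projects' holds; commercial general liability coverage $1,950,000 < $2,000,000 → not met
2. workers' compensation coverage $75,000 < $125,000 → not met
3. scaffold inspection 393 days ago vs limit 365 → not met
4. OSHA-30 certified supervisors 6 ≥ 4 → met
5. OSHA safety training 681 days ago vs limit 540 → not met
6. surety bond $20,000 < $30,000 → not met
7. condition 'handles asbestos abatement' holds; equipment calibration 206 days ago vs limit 270 → met
8. licensed crane operators 3 ≥ 2 → met
Not met: 1, 2, 3, 5, 6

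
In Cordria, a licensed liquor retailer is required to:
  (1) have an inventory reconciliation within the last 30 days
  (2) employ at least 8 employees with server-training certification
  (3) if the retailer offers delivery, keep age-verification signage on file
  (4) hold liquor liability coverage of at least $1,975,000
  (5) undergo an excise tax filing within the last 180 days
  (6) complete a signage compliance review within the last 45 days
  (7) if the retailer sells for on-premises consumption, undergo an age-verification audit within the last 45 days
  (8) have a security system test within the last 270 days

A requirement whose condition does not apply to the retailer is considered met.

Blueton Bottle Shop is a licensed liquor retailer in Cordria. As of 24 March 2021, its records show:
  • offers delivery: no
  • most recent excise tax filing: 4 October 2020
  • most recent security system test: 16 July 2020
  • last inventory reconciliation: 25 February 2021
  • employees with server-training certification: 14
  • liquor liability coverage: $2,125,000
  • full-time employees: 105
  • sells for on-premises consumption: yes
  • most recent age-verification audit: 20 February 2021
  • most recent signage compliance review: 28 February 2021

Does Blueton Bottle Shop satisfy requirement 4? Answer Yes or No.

4. liquor liability coverage $2,125,000 ≥ $1,975,000 → met

Yes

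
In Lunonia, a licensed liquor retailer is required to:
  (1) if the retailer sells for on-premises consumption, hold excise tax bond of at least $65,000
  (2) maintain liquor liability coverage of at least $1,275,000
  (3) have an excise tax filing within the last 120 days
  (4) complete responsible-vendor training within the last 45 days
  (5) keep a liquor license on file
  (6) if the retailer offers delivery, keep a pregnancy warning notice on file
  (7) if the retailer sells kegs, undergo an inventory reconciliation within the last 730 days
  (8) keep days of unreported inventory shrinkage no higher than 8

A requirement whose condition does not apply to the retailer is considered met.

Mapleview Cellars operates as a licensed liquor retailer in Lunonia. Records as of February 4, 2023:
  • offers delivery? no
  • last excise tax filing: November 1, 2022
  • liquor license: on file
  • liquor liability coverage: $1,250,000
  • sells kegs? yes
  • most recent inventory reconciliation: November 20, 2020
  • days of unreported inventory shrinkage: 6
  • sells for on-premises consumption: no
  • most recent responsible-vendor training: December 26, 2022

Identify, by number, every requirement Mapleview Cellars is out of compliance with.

2, 7

1. condition 'sells for on-premises consumption' does not hold → requirement n/a → met
2. liquor liability coverage $1,250,000 < $1,275,000 → not met
3. excise tax filing 95 days ago vs limit 120 → met
4. responsible-vendor training 40 days ago vs limit 45 → met
5. liquor license present → met
6. condition 'offers delivery' does not hold → requirement n/a → met
7. condition 'sells kegs' holds; inventory reconciliation 806 days ago vs limit 730 → not met
8. days of unreported inventory shrinkage 6 ≤ 8 → met
Not met: 2, 7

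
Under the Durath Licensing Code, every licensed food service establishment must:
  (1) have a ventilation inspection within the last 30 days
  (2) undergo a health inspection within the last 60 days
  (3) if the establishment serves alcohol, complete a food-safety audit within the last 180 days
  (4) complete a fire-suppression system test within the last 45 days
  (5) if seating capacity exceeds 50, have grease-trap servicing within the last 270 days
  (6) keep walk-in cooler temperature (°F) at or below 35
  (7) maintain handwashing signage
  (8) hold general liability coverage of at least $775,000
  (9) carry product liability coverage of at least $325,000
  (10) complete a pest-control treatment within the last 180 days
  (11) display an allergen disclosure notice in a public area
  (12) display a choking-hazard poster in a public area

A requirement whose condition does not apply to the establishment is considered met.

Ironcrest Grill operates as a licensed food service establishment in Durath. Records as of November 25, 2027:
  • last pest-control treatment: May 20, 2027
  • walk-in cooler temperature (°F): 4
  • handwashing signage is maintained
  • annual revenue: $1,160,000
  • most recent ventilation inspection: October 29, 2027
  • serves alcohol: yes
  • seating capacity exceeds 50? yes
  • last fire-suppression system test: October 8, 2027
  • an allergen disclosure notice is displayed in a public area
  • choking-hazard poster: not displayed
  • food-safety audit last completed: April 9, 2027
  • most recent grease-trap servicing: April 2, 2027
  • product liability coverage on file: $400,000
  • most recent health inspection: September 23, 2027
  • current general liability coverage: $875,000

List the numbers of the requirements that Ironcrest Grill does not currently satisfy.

2, 3, 4, 10, 12

1. ventilation inspection 27 days ago vs limit 30 → met
2. health inspection 63 days ago vs limit 60 → not met
3. condition 'serves alcohol' holds; food-safety audit 230 days ago vs limit 180 → not met
4. fire-suppression system test 48 days ago vs limit 45 → not met
5. condition 'seating capacity exceeds 50' holds; grease-trap servicing 237 days ago vs limit 270 → met
6. walk-in cooler temperature (°F) 4 ≤ 35 → met
7. handwashing signage present → met
8. general liability coverage $875,000 ≥ $775,000 → met
9. product liability coverage $400,000 ≥ $325,000 → met
10. pest-control treatment 189 days ago vs limit 180 → not met
11. allergen disclosure notice present → met
12. choking-hazard poster absent → not met
Not met: 2, 3, 4, 10, 12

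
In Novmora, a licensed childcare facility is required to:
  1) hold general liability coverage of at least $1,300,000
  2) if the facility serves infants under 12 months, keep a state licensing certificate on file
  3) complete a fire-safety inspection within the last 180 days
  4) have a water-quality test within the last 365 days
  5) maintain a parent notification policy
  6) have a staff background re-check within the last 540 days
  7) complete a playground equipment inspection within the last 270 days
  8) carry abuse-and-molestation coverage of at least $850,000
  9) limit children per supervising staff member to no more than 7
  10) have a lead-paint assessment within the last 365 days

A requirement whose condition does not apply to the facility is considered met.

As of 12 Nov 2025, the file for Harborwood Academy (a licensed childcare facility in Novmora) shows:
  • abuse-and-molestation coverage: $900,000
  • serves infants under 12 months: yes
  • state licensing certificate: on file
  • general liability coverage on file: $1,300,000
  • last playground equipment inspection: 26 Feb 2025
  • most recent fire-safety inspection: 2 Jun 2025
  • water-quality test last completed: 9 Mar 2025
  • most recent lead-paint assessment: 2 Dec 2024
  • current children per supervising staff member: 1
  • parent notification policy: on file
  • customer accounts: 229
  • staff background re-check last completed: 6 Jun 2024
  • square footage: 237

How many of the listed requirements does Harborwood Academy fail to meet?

1. general liability coverage $1,300,000 ≥ $1,300,000 → met
2. condition 'serves infants under 12 months' holds; state licensing certificate present → met
3. fire-safety inspection 163 days ago vs limit 180 → met
4. water-quality test 248 days ago vs limit 365 → met
5. parent notification policy present → met
6. staff background re-check 524 days ago vs limit 540 → met
7. playground equipment inspection 259 days ago vs limit 270 → met
8. abuse-and-molestation coverage $900,000 ≥ $850,000 → met
9. children per supervising staff member 1 ≤ 7 → met
10. lead-paint assessment 345 days ago vs limit 365 → met
Not met: 0 of 10

0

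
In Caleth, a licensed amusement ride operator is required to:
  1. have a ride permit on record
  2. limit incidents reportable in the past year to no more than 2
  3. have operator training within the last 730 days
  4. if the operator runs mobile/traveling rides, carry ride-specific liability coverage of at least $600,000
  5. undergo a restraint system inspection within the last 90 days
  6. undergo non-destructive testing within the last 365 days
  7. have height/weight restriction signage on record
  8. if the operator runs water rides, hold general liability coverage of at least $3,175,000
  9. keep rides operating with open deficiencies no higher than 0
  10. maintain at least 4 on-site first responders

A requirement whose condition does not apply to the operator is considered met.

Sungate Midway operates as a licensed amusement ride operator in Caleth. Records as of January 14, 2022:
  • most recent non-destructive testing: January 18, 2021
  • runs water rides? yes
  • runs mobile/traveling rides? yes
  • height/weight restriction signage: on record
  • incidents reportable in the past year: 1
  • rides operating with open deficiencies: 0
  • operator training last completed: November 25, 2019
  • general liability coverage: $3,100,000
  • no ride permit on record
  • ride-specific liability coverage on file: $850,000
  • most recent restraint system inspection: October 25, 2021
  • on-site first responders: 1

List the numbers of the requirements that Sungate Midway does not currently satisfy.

1. ride permit absent → not met
2. incidents reportable in the past year 1 ≤ 2 → met
3. operator training 781 days ago vs limit 730 → not met
4. condition 'runs mobile/traveling rides' holds; ride-specific liability coverage $850,000 ≥ $600,000 → met
5. restraint system inspection 81 days ago vs limit 90 → met
6. non-destructive testing 361 days ago vs limit 365 → met
7. height/weight restriction signage present → met
8. condition 'runs water rides' holds; general liability coverage $3,100,000 < $3,175,000 → not met
9. rides operating with open deficiencies 0 ≤ 0 → met
10. on-site first responders 1 < 4 → not met
Not met: 1, 3, 8, 10

1, 3, 8, 10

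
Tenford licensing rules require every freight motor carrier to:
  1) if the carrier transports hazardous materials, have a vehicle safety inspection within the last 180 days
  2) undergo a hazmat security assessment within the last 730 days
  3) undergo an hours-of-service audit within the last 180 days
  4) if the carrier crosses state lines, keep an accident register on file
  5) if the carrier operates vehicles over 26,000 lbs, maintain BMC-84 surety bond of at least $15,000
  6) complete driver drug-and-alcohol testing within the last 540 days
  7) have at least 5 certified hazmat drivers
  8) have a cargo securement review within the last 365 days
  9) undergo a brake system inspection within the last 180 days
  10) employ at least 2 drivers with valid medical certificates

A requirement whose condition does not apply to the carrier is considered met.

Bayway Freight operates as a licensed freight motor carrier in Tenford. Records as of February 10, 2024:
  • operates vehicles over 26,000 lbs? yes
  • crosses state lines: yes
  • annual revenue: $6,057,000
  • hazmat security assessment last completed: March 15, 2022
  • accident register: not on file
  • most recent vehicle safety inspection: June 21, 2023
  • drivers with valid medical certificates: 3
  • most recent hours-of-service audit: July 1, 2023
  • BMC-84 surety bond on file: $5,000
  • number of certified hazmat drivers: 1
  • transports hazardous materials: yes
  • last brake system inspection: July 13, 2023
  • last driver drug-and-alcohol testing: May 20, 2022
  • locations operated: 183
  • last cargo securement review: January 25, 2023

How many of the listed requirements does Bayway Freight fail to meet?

1. condition 'transports hazardous materials' holds; vehicle safety inspection 234 days ago vs limit 180 → not met
2. hazmat security assessment 697 days ago vs limit 730 → met
3. hours-of-service audit 224 days ago vs limit 180 → not met
4. condition 'crosses state lines' holds; accident register absent → not met
5. condition 'operates vehicles over 26,000 lbs' holds; BMC-84 surety bond $5,000 < $15,000 → not met
6. driver drug-and-alcohol testing 631 days ago vs limit 540 → not met
7. certified hazmat drivers 1 < 5 → not met
8. cargo securement review 381 days ago vs limit 365 → not met
9. brake system inspection 212 days ago vs limit 180 → not met
10. drivers with valid medical certificates 3 ≥ 2 → met
Not met: 8 of 10

8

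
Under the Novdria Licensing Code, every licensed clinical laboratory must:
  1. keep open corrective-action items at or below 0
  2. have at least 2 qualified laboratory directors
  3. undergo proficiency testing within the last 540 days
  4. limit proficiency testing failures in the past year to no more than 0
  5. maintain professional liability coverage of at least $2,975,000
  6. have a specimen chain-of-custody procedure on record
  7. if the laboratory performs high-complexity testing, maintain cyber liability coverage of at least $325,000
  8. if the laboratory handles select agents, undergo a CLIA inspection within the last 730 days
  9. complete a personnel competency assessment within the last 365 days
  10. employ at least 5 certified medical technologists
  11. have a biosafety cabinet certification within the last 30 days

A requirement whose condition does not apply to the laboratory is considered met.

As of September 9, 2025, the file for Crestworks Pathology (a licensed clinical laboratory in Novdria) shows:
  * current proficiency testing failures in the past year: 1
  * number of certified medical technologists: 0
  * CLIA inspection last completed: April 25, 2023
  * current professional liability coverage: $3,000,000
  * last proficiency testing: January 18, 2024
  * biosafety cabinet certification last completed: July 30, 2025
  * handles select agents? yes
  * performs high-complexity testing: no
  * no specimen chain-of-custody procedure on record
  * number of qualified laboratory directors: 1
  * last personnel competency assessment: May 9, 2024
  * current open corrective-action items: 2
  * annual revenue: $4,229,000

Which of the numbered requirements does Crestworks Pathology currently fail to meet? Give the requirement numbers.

1. open corrective-action items 2 > 0 → not met
2. qualified laboratory directors 1 < 2 → not met
3. proficiency testing 600 days ago vs limit 540 → not met
4. proficiency testing failures in the past year 1 > 0 → not met
5. professional liability coverage $3,000,000 ≥ $2,975,000 → met
6. specimen chain-of-custody procedure absent → not met
7. condition 'performs high-complexity testing' does not hold → requirement n/a → met
8. condition 'handles select agents' holds; CLIA inspection 868 days ago vs limit 730 → not met
9. personnel competency assessment 488 days ago vs limit 365 → not met
10. certified medical technologists 0 < 5 → not met
11. biosafety cabinet certification 41 days ago vs limit 30 → not met
Not met: 1, 2, 3, 4, 6, 8, 9, 10, 11

1, 2, 3, 4, 6, 8, 9, 10, 11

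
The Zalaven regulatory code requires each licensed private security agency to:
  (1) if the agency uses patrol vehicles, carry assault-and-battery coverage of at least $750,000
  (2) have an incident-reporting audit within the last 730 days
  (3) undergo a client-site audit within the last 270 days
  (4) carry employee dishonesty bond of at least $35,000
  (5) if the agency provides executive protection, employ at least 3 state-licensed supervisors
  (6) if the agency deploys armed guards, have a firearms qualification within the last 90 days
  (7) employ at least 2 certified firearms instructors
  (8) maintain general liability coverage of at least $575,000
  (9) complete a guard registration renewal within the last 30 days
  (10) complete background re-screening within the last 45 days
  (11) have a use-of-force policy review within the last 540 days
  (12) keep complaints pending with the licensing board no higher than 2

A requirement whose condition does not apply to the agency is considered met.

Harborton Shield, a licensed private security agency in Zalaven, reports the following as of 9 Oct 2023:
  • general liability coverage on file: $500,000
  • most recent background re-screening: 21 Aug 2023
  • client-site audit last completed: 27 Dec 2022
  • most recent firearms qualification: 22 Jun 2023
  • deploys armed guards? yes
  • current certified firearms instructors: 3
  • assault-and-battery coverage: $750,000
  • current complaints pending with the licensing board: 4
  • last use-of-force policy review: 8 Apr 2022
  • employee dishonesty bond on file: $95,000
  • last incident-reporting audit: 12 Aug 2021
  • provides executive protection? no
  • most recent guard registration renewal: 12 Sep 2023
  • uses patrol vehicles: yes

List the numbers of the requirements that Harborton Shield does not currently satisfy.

2, 3, 6, 8, 10, 11, 12

1. condition 'uses patrol vehicles' holds; assault-and-battery coverage $750,000 ≥ $750,000 → met
2. incident-reporting audit 788 days ago vs limit 730 → not met
3. client-site audit 286 days ago vs limit 270 → not met
4. employee dishonesty bond $95,000 ≥ $35,000 → met
5. condition 'provides executive protection' does not hold → requirement n/a → met
6. condition 'deploys armed guards' holds; firearms qualification 109 days ago vs limit 90 → not met
7. certified firearms instructors 3 ≥ 2 → met
8. general liability coverage $500,000 < $575,000 → not met
9. guard registration renewal 27 days ago vs limit 30 → met
10. background re-screening 49 days ago vs limit 45 → not met
11. use-of-force policy review 549 days ago vs limit 540 → not met
12. complaints pending with the licensing board 4 > 2 → not met
Not met: 2, 3, 6, 8, 10, 11, 12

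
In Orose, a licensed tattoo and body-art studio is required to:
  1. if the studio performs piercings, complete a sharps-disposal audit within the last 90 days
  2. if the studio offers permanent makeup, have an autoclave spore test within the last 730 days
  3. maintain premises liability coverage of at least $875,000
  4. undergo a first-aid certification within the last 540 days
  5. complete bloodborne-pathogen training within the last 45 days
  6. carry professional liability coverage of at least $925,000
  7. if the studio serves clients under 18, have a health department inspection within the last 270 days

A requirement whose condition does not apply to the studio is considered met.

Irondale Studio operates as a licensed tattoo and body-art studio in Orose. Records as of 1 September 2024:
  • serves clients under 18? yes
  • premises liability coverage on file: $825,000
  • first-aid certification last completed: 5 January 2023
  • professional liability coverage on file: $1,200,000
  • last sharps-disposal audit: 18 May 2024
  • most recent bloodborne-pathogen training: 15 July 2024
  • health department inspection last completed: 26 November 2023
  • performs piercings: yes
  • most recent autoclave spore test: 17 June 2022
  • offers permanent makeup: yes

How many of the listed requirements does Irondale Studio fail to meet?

6

1. condition 'performs piercings' holds; sharps-disposal audit 106 days ago vs limit 90 → not met
2. condition 'offers permanent makeup' holds; autoclave spore test 807 days ago vs limit 730 → not met
3. premises liability coverage $825,000 < $875,000 → not met
4. first-aid certification 605 days ago vs limit 540 → not met
5. bloodborne-pathogen training 48 days ago vs limit 45 → not met
6. professional liability coverage $1,200,000 ≥ $925,000 → met
7. condition 'serves clients under 18' holds; health department inspection 280 days ago vs limit 270 → not met
Not met: 6 of 7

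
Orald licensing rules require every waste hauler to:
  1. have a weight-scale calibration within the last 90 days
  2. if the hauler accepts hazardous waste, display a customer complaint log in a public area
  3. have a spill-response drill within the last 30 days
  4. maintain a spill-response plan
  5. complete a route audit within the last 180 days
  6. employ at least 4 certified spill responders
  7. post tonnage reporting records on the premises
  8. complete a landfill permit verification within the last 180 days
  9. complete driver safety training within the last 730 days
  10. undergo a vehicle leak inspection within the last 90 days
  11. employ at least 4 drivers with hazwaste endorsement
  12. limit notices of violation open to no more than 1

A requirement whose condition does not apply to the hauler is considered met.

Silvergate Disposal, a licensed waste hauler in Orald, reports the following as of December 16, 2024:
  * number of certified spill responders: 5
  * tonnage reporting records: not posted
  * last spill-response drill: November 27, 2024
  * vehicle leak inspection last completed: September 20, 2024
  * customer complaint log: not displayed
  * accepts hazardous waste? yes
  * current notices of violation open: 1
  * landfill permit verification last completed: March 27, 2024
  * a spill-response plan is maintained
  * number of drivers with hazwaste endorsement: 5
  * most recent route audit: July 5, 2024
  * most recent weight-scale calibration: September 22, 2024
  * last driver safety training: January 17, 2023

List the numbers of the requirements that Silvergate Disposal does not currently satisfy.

1. weight-scale calibration 85 days ago vs limit 90 → met
2. condition 'accepts hazardous waste' holds; customer complaint log absent → not met
3. spill-response drill 19 days ago vs limit 30 → met
4. spill-response plan present → met
5. route audit 164 days ago vs limit 180 → met
6. certified spill responders 5 ≥ 4 → met
7. tonnage reporting records absent → not met
8. landfill permit verification 264 days ago vs limit 180 → not met
9. driver safety training 699 days ago vs limit 730 → met
10. vehicle leak inspection 87 days ago vs limit 90 → met
11. drivers with hazwaste endorsement 5 ≥ 4 → met
12. notices of violation open 1 ≤ 1 → met
Not met: 2, 7, 8

2, 7, 8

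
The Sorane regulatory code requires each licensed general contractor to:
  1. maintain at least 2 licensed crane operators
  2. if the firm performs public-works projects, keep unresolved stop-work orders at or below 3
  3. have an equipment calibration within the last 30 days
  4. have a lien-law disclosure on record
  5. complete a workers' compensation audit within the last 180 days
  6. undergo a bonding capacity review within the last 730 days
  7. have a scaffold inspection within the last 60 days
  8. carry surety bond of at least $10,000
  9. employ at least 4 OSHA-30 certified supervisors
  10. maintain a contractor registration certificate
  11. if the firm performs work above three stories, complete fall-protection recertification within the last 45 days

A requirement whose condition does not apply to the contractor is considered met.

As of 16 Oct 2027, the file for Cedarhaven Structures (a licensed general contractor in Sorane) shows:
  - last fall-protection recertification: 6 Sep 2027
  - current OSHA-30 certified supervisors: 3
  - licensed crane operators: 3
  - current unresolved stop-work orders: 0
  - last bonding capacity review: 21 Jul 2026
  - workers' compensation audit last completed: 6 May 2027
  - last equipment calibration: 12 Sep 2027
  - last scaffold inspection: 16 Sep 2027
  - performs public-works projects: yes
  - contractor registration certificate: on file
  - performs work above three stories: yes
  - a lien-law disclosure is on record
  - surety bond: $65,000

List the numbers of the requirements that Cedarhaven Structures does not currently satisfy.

3, 9

1. licensed crane operators 3 ≥ 2 → met
2. condition 'performs public-works projects' holds; unresolved stop-work orders 0 ≤ 3 → met
3. equipment calibration 34 days ago vs limit 30 → not met
4. lien-law disclosure present → met
5. workers' compensation audit 163 days ago vs limit 180 → met
6. bonding capacity review 452 days ago vs limit 730 → met
7. scaffold inspection 30 days ago vs limit 60 → met
8. surety bond $65,000 ≥ $10,000 → met
9. OSHA-30 certified supervisors 3 < 4 → not met
10. contractor registration certificate present → met
11. condition 'performs work above three stories' holds; fall-protection recertification 40 days ago vs limit 45 → met
Not met: 3, 9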